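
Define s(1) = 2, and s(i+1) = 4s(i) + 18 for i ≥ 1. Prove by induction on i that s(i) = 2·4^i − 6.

Base case: s(1) = 2, and 2·4^1 − 6 = 8 − 6 = 2.
Assume s(r) = 2·4^r − 6 for some r ≥ 1.
Then s(r+1) = 4s(r) + 18 = 4·(2·4^r − 6) + 18 = 8·4^r − 24 + 18 = 2·4^{r+1} − 6.
So the formula holds for r+1, and by induction s(i) = 2·4^i − 6 for all i ≥ 1.

s(i) = 2·4^i − 6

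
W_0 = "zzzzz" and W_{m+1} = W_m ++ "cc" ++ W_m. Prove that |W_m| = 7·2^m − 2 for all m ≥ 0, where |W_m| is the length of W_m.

Base case: |W_0| = 5, and 7·2^0 − 2 = 5.
Assume |W_k| = 7·2^k − 2.
Then |W_{k+1}| = |W_k| + 2 + |W_k| = 2|W_k| + 2 = 2(7·2^k − 2) + 2 = 7·2^{k+1} − 4 + 2 = 7·2^{k+1} − 2.
Hence |W_m| = 7·2^m − 2 for every m ≥ 0, by induction.

|W_m| = 7·2^m − 2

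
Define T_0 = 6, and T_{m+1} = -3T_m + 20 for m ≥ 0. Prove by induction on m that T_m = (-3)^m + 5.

Base case: T_0 = 6, and (-3)^0 + 5 = 1 + 5 = 6.
Assume T_r = (-3)^r + 5 for some r ≥ 0.
Then T_{r+1} = -3T_r + 20 = -3·((-3)^r + 5) + 20 = -3·(-3)^r − 15 + 20 = (-3)^{r+1} + 5.
So the formula holds for r+1, and by induction T_m = (-3)^m + 5 for all m ≥ 0.

T_m = (-3)^m + 5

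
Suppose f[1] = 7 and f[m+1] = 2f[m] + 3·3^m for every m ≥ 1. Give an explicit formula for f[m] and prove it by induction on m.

Claim: f[m] = -2^m + 3·3^m.

Base case: f[1] = 7, and -2^1 + 3·3^1 = -2 + 9 = 7.
Assume f[k] = -2^k + 3·3^k for some k ≥ 1.
Then f[k+1] = 2f[k] + 3·3^k = 2·(-2^k + 3·3^k) + 3·3^k = -2^{k+1} + 6·3^k + 3·3^k = -2^{k+1} + 9·3^k = -2^{k+1} + 3·3^{k+1}.
This completes the inductive step, so f[m] = -2^m + 3·3^m for all m ≥ 1.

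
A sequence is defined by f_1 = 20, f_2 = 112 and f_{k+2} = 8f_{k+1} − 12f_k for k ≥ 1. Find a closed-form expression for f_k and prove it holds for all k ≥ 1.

Claim: f_k = 3·6^k + 2^k.

Base cases: f_1 = 20 and 3·6^1 + 2^1 = 20; f_2 = 112 and 3·6^2 + 2^2 = 112.
Assume f_i = 3·6^i + 2^i for all 1 ≤ i ≤ j, where j ≥ 2.
Then f_{j+1} = 8f_j − 12f_{j−1} = 8·(3·6^j + 2^j) − 12·(3·6^{j−1} + 2^{j−1}) = 3·(8·6 − 12)6^{j−1} + (8·2 − 12)2^{j−1} = 108·6^{j−1} + 4·2^{j−1} = 3·6^{j+1} + 2^{j+1}.
Hence f_k = 3·6^k + 2^k for every k ≥ 1, by strong induction.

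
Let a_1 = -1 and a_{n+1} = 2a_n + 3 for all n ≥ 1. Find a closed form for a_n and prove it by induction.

Claim: a_n = 2^n − 3.

Base case: a_1 = -1, and 2^1 − 3 = 2 − 3 = -1.
Assume a_r = 2^r − 3 for some r ≥ 1.
Then a_{r+1} = 2a_r + 3 = 2·(2^r − 3) + 3 = 2^{r+1} − 6 + 3 = 2^{r+1} − 3.
This completes the inductive step, so a_n = 2^n − 3 for all n ≥ 1.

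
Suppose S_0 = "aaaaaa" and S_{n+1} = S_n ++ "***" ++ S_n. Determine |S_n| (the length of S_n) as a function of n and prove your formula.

Claim: |S_n| = 9·2^n − 3.

Base case: |S_0| = 6, and 9·2^0 − 3 = 6.
Assume |S_k| = 9·2^k − 3.
Then |S_{k+1}| = |S_k| + 3 + |S_k| = 2|S_k| + 3 = 2(9·2^k − 3) + 3 = 9·2^{k+1} − 6 + 3 = 9·2^{k+1} − 3.
Hence |S_n| = 9·2^n − 3 for every n ≥ 0, by induction.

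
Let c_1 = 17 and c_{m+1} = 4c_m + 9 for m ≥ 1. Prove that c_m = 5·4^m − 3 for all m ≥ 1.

Base case: c_1 = 17, and 5·4^1 − 3 = 20 − 3 = 17.
Assume c_r = 5·4^r − 3 for some r ≥ 1.
Then c_{r+1} = 4c_r + 9 = 4·(5·4^r − 3) + 9 = 20·4^r − 12 + 9 = 5·4^{r+1} − 3.
Hence c_m = 5·4^m − 3 for every m ≥ 1, by induction.

c_m = 5·4^m − 3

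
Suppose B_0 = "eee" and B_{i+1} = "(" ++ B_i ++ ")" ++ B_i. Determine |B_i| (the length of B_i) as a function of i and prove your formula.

Claim: |B_i| = 5·2^i − 2.

Base case: |B_0| = 3, and 5·2^0 − 2 = 3.
Assume |B_j| = 5·2^j − 2.
Then |B_{j+1}| = 1 + |B_j| + 1 + |B_j| = 2|B_j| + 2 = 2(5·2^j − 2) + 2 = 5·2^{j+1} − 4 + 2 = 5·2^{j+1} − 2.
Hence |B_i| = 5·2^i − 2 for every i ≥ 0, by induction.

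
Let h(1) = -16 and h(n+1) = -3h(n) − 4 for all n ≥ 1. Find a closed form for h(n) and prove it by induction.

Claim: h(n) = 5·(-3)^n − 1.

Base case: h(1) = -16, and 5·(-3)^1 − 1 = -15 − 1 = -16.
Assume h(r) = 5·(-3)^r − 1 for some r ≥ 1.
Then h(r+1) = -3h(r) − 4 = -3·(5·(-3)^r − 1) − 4 = -15·(-3)^r + 3 − 4 = 5·(-3)^{r+1} − 1.
By induction, h(n) = 5·(-3)^n − 1 for all n ≥ 1.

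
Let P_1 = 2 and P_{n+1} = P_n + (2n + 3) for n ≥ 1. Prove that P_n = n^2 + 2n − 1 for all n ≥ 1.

Base case: P_1 = 2, and 1^2 + 2·1 − 1 = 2.
Assume P_j = j^2 + 2j − 1.
Then P_{j+1} = P_j + (2j + 3) = (j^2 + 2j − 1) + (2j + 3) = j^2 + 4j + 2,
and (j+1)^2 + 2·(j+1) − 1 = j^2 + 4j + 2.
By induction, P_n = n^2 + 2n − 1 for all n ≥ 1.

P_n = n^2 + 2n − 1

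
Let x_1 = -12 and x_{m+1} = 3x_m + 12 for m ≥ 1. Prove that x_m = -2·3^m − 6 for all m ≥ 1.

Base case: x_1 = -12, and -2·3^1 − 6 = -6 − 6 = -12.
Assume x_j = -2·3^j − 6 for some j ≥ 1.
Then x_{j+1} = 3x_j + 12 = 3·(-2·3^j − 6) + 12 = -6·3^j − 18 + 12 = -2·3^{j+1} − 6.
Hence x_m = -2·3^m − 6 for every m ≥ 1, by induction.

x_m = -2·3^m − 6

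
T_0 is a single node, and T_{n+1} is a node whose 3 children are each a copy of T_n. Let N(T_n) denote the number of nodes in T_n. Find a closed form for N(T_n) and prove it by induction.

Claim: N(T_n) = (3^{n+1} − 1)/2.

Base case: N(T_0) = 1, and (3^{0+1} − 1)/2 = 1.
Assume N(T_r) = (3^{r+1} − 1)/2.
Then N(T_{r+1}) = 1 + 3N(T_r) = 1 + 3·(3^{r+1} − 1)/2 = 1 + (3^{r+2} − 3)/2 = (2 + 3^{r+2} − 3)/2 = (3^{r+2} − 1)/2.
Hence N(T_n) = (3^{n+1} − 1)/2 for every n ≥ 0, by induction.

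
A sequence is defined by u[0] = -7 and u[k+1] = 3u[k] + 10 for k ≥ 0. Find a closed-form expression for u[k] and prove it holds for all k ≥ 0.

Claim: u[k] = -2·3^k − 5.

Base case: u[0] = -7, and -2·3^0 − 5 = -2 − 5 = -7.
Assume u[m] = -2·3^m − 5 for some m ≥ 0.
Then u[m+1] = 3u[m] + 10 = 3·(-2·3^m − 5) + 10 = -6·3^m − 15 + 10 = -2·3^{m+1} − 5.
Hence u[k] = -2·3^k − 5 for every k ≥ 0, by induction.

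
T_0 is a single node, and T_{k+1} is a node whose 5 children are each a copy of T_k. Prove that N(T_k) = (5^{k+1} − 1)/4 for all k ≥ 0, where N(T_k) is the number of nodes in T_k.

Base case: N(T_0) = 1, and (5^{0+1} − 1)/4 = 1.
Assume N(T_j) = (5^{j+1} − 1)/4.
Then N(T_{j+1}) = 1 + 5N(T_j) = 1 + 5·(5^{j+1} − 1)/4 = 1 + (5^{j+2} − 5)/4 = (4 + 5^{j+2} − 5)/4 = (5^{j+2} − 1)/4.
This completes the inductive step, so N(T_k) = (5^{k+1} − 1)/4 for all k ≥ 0.

N(T_k) = (5^{k+1} − 1)/4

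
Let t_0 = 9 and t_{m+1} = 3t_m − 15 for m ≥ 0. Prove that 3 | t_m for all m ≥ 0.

Base case: t_0 = 9 = 3·3, so 3 | t_0.
Assume 3 | t_r, so t_r = 3s for some integer s.
Then t_{r+1} = 3t_r − 15 = 3·(3s) − 15 = 3(3s − 5), so 3 | t_{r+1}.
Hence 3 | t_m for every m ≥ 0, by induction.

3 | t_m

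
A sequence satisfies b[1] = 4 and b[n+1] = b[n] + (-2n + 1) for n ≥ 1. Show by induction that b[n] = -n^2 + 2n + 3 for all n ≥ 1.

Base case: b[1] = 4, and -1^2 + 2·1 + 3 = 4.
Assume b[k] = -k^2 + 2k + 3.
Then b[k+1] = b[k] + (-2k + 1) = (-k^2 + 2k + 3) + (-2k + 1) = -k^2 + 4,
and -(k+1)^2 + 2·(k+1) + 3 = -k^2 + 4.
Hence b[n] = -n^2 + 2n + 3 for every n ≥ 1, by induction.

b[n] = -n^2 + 2n + 3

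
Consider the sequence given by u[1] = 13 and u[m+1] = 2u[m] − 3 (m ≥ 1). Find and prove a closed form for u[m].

Claim: u[m] = 5·2^m + 3.

Base case: u[1] = 13, and 5·2^1 + 3 = 10 + 3 = 13.
Assume u[k] = 5·2^k + 3 for some k ≥ 1.
Then u[k+1] = 2u[k] − 3 = 2·(5·2^k + 3) − 3 = 10·2^k + 6 − 3 = 5·2^{k+1} + 3.
Hence u[m] = 5·2^m + 3 for every m ≥ 1, by induction.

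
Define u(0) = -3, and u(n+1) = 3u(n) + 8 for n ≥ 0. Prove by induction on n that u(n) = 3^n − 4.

Base case: u(0) = -3, and 3^0 − 4 = 1 − 4 = -3.
Assume u(k) = 3^k − 4 for some k ≥ 0.
Then u(k+1) = 3u(k) + 8 = 3·(3^k − 4) + 8 = 3^{k+1} − 12 + 8 = 3^{k+1} − 4.
This completes the inductive step, so u(n) = 3^n − 4 for all n ≥ 0.

u(n) = 3^n − 4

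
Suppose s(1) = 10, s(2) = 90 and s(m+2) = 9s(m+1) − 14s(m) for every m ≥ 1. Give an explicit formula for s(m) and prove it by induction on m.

Claim: s(m) = 2·7^m − 2·2^m.

Base cases: s(1) = 10 and 2·7^1 − 2·2^1 = 10; s(2) = 90 and 2·7^2 − 2·2^2 = 90.
Assume s(j) = 2·7^j − 2·2^j for all 1 ≤ j ≤ k, where k ≥ 2.
Then s(k+1) = 9s(k) − 14s(k−1) = 9·(2·7^k − 2·2^k) − 14·(2·7^{k−1} − 2·2^{k−1}) = 2·(9·7 − 14)7^{k−1} − 2·(9·2 − 14)2^{k−1} = 98·7^{k−1} − 8·2^{k−1} = 2·7^{k+1} − 2·2^{k+1}.
By strong induction, s(m) = 2·7^m − 2·2^m for all m ≥ 1.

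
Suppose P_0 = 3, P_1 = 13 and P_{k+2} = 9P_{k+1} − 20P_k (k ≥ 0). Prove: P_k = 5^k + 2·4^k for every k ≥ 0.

Base cases: P_0 = 3 and 5^0 + 2·4^0 = 3; P_1 = 13 and 5^1 + 2·4^1 = 13.
Assume P_j = 5^j + 2·4^j for all 0 ≤ j ≤ r, where r ≥ 1.
Then P_{r+1} = 9P_r − 20P_{r−1} = 9·(5^r + 2·4^r) − 20·(5^{r−1} + 2·4^{r−1}) = (9·5 − 20)5^{r−1} + 2·(9·4 − 20)4^{r−1} = 25·5^{r−1} + 32·4^{r−1} = 5^{r+1} + 2·4^{r+1}.
Hence P_k = 5^k + 2·4^k for every k ≥ 0, by strong induction.

P_k = 5^k + 2·4^k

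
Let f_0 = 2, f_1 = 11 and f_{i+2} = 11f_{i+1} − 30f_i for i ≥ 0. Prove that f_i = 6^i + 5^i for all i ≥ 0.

Base cases: f_0 = 2 and 6^0 + 5^0 = 2; f_1 = 11 and 6^1 + 5^1 = 11.
Assume f_j = 6^j + 5^j for all 0 ≤ j ≤ k, where k ≥ 1.
Then f_{k+1} = 11f_k − 30f_{k−1} = 11·(6^k + 5^k) − 30·(6^{k−1} + 5^{k−1}) = (11·6 − 30)6^{k−1} + (11·5 − 30)5^{k−1} = 36·6^{k−1} + 25·5^{k−1} = 6^{k+1} + 5^{k+1}.
So the formula holds for k+1, and by strong induction f_i = 6^i + 5^i for all i ≥ 0.

f_i = 6^i + 5^i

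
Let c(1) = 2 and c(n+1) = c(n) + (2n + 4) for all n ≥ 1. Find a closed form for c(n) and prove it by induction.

Claim: c(n) = n^2 + 3n − 2.

Base case: c(1) = 2, and 1^2 + 3·1 − 2 = 2.
Assume c(r) = r^2 + 3r − 2.
Then c(r+1) = c(r) + (2r + 4) = (r^2 + 3r − 2) + (2r + 4) = r^2 + 5r + 2,
and (r+1)^2 + 3·(r+1) − 2 = r^2 + 5r + 2.
By induction, c(n) = n^2 + 3n − 2 for all n ≥ 1.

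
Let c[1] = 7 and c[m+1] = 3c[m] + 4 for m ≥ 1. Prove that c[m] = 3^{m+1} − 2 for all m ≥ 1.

Base case: c[1] = 7, and 3^{1+1} − 2 = 9 − 2 = 7.
Assume c[k] = 3^{k+1} − 2 for some k ≥ 1.
Then c[k+1] = 3c[k] + 4 = 3·(3^{k+1} − 2) + 4 = 3^{k+2} − 6 + 4 = 3^{k+2} − 2.
Hence c[m] = 3^{m+1} − 2 for every m ≥ 1, by induction.

c[m] = 3^{m+1} − 2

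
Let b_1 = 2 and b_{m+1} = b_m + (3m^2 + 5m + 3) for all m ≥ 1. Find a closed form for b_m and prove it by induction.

Claim: b_m = m^3 + m^2 + m − 1.

Base case: b_1 = 2, and 1^3 + 1^2 + 1 − 1 = 2.
Assume b_k = k^3 + k^2 + k − 1.
Then b_{k+1} = b_k + (3k^2 + 5k + 3) = (k^3 + k^2 + k − 1) + (3k^2 + 5k + 3) = k^3 + 4k^2 + 6k + 2,
and (k+1)^3 + (k+1)^2 + (k+1) − 1 = k^3 + 4k^2 + 6k + 2.
By induction, b_m = m^3 + m^2 + m − 1 for all m ≥ 1.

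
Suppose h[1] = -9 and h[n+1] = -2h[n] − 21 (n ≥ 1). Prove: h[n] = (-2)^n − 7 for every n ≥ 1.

Base case: h[1] = -9, and (-2)^1 − 7 = -2 − 7 = -9.
Assume h[r] = (-2)^r − 7 for some r ≥ 1.
Then h[r+1] = -2h[r] − 21 = -2·((-2)^r − 7) − 21 = -2·(-2)^r + 14 − 21 = (-2)^{r+1} − 7.
This completes the inductive step, so h[n] = (-2)^n − 7 for all n ≥ 1.

h[n] = (-2)^n − 7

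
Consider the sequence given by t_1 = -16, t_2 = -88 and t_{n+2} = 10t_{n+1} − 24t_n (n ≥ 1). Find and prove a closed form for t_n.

Claim: t_n = -4^n − 2·6^n.

Base cases: t_1 = -16 and -4^1 − 2·6^1 = -16; t_2 = -88 and -4^2 − 2·6^2 = -88.
Assume t_j = -4^j − 2·6^j for all 1 ≤ j ≤ k, where k ≥ 2.
Then t_{k+1} = 10t_k − 24t_{k−1} = 10·(-4^k − 2·6^k) − 24·(-4^{k−1} − 2·6^{k−1}) = -(10·4 − 24)4^{k−1} − 2·(10·6 − 24)6^{k−1} = -16·4^{k−1} − 72·6^{k−1} = -4^{k+1} − 2·6^{k+1}.
So the formula holds for k+1, and by strong induction t_n = -4^n − 2·6^n for all n ≥ 1.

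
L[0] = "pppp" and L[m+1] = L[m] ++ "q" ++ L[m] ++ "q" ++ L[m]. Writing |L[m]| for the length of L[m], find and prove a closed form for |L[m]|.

Claim: |L[m]| = 5·3^m − 1.

Base case: |L[0]| = 4, and 5·3^0 − 1 = 4.
Assume |L[r]| = 5·3^r − 1.
Then |L[r+1]| = 3|L[r]| + 2 = 3(5·3^r − 1) + 2 = 5·3^{r+1} − 3 + 2 = 5·3^{r+1} − 1.
Hence |L[m]| = 5·3^m − 1 for every m ≥ 0, by induction.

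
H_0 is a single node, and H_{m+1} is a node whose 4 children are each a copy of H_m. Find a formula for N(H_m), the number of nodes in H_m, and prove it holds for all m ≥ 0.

Claim: N(H_m) = (4^{m+1} − 1)/3.

Base case: N(H_0) = 1, and (4^{0+1} − 1)/3 = 1.
Assume N(H_j) = (4^{j+1} − 1)/3.
Then N(H_{j+1}) = 1 + 4N(H_j) = 1 + 4·(4^{j+1} − 1)/3 = 1 + (4^{j+2} − 4)/3 = (3 + 4^{j+2} − 4)/3 = (4^{j+2} − 1)/3.
This completes the inductive step, so N(H_m) = (4^{m+1} − 1)/3 for all m ≥ 0.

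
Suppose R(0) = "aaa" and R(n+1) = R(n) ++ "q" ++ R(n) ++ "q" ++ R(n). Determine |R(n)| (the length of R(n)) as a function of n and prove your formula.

Claim: |R(n)| = 4·3^n − 1.

Base case: |R(0)| = 3, and 4·3^0 − 1 = 3.
Assume |R(k)| = 4·3^k − 1.
Then |R(k+1)| = 3|R(k)| + 2 = 3(4·3^k − 1) + 2 = 4·3^{k+1} − 3 + 2 = 4·3^{k+1} − 1.
This completes the inductive step, so |R(n)| = 4·3^n − 1 for all n ≥ 0.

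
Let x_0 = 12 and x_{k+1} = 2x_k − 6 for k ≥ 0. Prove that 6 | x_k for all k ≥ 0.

Base case: x_0 = 12 = 6·2, so 6 | x_0.
Assume 6 | x_m, so x_m = 6t for some integer t.
Then x_{m+1} = 2x_m − 6 = 2·(6t) − 6 = 6(2t − 1), so 6 | x_{m+1}.
So the property holds for m+1, and by induction 6 | x_k for all k ≥ 0.

6 | x_k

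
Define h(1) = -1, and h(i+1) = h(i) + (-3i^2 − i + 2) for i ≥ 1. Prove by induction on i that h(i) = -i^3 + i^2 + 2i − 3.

Base case: h(1) = -1, and -1^3 + 1^2 + 2·1 − 3 = -1.
Assume h(r) = -r^3 + r^2 + 2r − 3.
Then h(r+1) = h(r) + (-3r^2 − r + 2) = (-r^3 + r^2 + 2r − 3) + (-3r^2 − r + 2) = -r^3 − 2r^2 + r − 1,
and -(r+1)^3 + (r+1)^2 + 2·(r+1) − 3 = -r^3 − 2r^2 + r − 1.
By induction, h(i) = -i^3 + i^2 + 2i − 3 for all i ≥ 1.

h(i) = -i^3 + i^2 + 2i − 3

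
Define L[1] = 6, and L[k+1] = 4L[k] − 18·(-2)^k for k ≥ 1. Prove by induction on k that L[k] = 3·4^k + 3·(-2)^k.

Base case: L[1] = 6, and 3·4^1 + 3·(-2)^1 = 12 − 6 = 6.
Assume L[m] = 3·4^m + 3·(-2)^m for some m ≥ 1.
Then L[m+1] = 4L[m] − 18·(-2)^m = 4·(3·4^m + 3·(-2)^m) − 18·(-2)^m = 3·4^{m+1} + 12·(-2)^m − 18·(-2)^m = 3·4^{m+1} − 6·(-2)^m = 3·4^{m+1} + 3·(-2)^{m+1}.
This completes the inductive step, so L[k] = 3·4^k + 3·(-2)^k for all k ≥ 1.

L[k] = 3·4^k + 3·(-2)^k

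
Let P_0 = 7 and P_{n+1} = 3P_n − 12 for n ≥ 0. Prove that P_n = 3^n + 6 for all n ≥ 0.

Base case: P_0 = 7, and 3^0 + 6 = 1 + 6 = 7.
Assume P_m = 3^m + 6 for some m ≥ 0.
Then P_{m+1} = 3P_m − 12 = 3·(3^m + 6) − 12 = 3^{m+1} + 18 − 12 = 3^{m+1} + 6.
This completes the inductive step, so P_n = 3^n + 6 for all n ≥ 0.

P_n = 3^n + 6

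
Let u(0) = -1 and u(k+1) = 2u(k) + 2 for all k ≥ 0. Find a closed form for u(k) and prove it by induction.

Claim: u(k) = 2^k − 2.

Base case: u(0) = -1, and 2^0 − 2 = 1 − 2 = -1.
Assume u(m) = 2^m − 2 for some m ≥ 0.
Then u(m+1) = 2u(m) + 2 = 2·(2^m − 2) + 2 = 2^{m+1} − 4 + 2 = 2^{m+1} − 2.
So the formula holds for m+1, and by induction u(k) = 2^k − 2 for all k ≥ 0.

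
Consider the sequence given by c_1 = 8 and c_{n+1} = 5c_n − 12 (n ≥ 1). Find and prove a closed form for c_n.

Claim: c_n = 5^n + 3.

Base case: c_1 = 8, and 5^1 + 3 = 5 + 3 = 8.
Assume c_j = 5^j + 3 for some j ≥ 1.
Then c_{j+1} = 5c_j − 12 = 5·(5^j + 3) − 12 = 5^{j+1} + 15 − 12 = 5^{j+1} + 3.
This completes the inductive step, so c_n = 5^n + 3 for all n ≥ 1.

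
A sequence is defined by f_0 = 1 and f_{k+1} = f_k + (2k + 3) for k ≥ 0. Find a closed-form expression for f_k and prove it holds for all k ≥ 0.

Claim: f_k = k^2 + 2k + 1.

Base case: f_0 = 1, and 0^2 + 2·0 + 1 = 1.
Assume f_r = r^2 + 2r + 1.
Then f_{r+1} = f_r + (2r + 3) = (r^2 + 2r + 1) + (2r + 3) = r^2 + 4r + 4,
and (r+1)^2 + 2·(r+1) + 1 = r^2 + 4r + 4.
This completes the inductive step, so f_k = k^2 + 2k + 1 for all k ≥ 0.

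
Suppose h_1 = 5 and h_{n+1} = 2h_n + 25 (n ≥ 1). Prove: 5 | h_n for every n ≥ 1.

Base case: h_1 = 5 = 5·1, so 5 | h_1.
Assume 5 | h_j, so h_j = 5t for some integer t.
Then h_{j+1} = 2h_j + 25 = 2·(5t) + 25 = 5(2t + 5), so 5 | h_{j+1}.
Hence 5 | h_n for every n ≥ 1, by induction.

5 | h_n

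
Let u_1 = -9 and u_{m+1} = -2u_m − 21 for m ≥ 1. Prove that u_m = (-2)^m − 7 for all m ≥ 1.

Base case: u_1 = -9, and (-2)^1 − 7 = -2 − 7 = -9.
Assume u_k = (-2)^k − 7 for some k ≥ 1.
Then u_{k+1} = -2u_k − 21 = -2·((-2)^k − 7) − 21 = -2·(-2)^k + 14 − 21 = (-2)^{k+1} − 7.
So the formula holds for k+1, and by induction u_m = (-2)^m − 7 for all m ≥ 1.

u_m = (-2)^m − 7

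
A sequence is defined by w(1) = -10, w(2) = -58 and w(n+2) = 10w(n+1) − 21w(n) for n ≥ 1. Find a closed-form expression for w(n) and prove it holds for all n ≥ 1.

Claim: w(n) = -3^n − 7^n.

Base cases: w(1) = -10 and -3^1 − 7^1 = -10; w(2) = -58 and -3^2 − 7^2 = -58.
Assume w(i) = -3^i − 7^i for all 1 ≤ i ≤ j, where j ≥ 2.
Then w(j+1) = 10w(j) − 21w(j−1) = 10·(-3^j − 7^j) − 21·(-3^{j−1} − 7^{j−1}) = -(10·3 − 21)3^{j−1} − (10·7 − 21)7^{j−1} = -9·3^{j−1} − 49·7^{j−1} = -3^{j+1} − 7^{j+1}.
Hence w(n) = -3^n − 7^n for every n ≥ 1, by strong induction.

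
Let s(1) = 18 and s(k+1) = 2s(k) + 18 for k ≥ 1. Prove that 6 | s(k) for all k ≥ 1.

Base case: s(1) = 18 = 6·3, so 6 | s(1).
Assume 6 | s(j), so s(j) = 6t for some integer t.
Then s(j+1) = 2s(j) + 18 = 2·(6t) + 18 = 6(2t + 3), so 6 | s(j+1).
By induction, 6 | s(k) for all k ≥ 1.

6 | s(k)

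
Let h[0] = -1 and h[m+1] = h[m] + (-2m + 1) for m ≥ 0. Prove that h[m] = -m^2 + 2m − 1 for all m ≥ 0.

Base case: h[0] = -1, and -0^2 + 2·0 − 1 = -1.
Assume h[j] = -j^2 + 2j − 1.
Then h[j+1] = h[j] + (-2j + 1) = (-j^2 + 2j − 1) + (-2j + 1) = -j^2,
and -(j+1)^2 + 2·(j+1) − 1 = -j^2.
Hence h[m] = -m^2 + 2m − 1 for every m ≥ 0, by induction.

h[m] = -m^2 + 2m − 1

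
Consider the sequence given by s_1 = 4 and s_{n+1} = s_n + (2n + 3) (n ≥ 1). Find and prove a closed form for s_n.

Claim: s_n = n^2 + 2n + 1.

Base case: s_1 = 4, and 1^2 + 2·1 + 1 = 4.
Assume s_r = r^2 + 2r + 1.
Then s_{r+1} = s_r + (2r + 3) = (r^2 + 2r + 1) + (2r + 3) = r^2 + 4r + 4,
and (r+1)^2 + 2·(r+1) + 1 = r^2 + 4r + 4.
By induction, s_n = n^2 + 2n + 1 for all n ≥ 1.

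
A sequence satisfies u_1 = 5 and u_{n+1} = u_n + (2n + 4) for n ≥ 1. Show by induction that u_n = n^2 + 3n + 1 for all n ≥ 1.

Base case: u_1 = 5, and 1^2 + 3·1 + 1 = 5.
Assume u_m = m^2 + 3m + 1.
Then u_{m+1} = u_m + (2m + 4) = (m^2 + 3m + 1) + (2m + 4) = m^2 + 5m + 5,
and (m+1)^2 + 3·(m+1) + 1 = m^2 + 5m + 5.
Hence u_n = n^2 + 3n + 1 for every n ≥ 1, by induction.

u_n = n^2 + 3n + 1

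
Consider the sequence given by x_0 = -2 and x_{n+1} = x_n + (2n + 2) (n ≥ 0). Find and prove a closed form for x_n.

Claim: x_n = n^2 + n − 2.

Base case: x_0 = -2, and 0^2 + 0 − 2 = -2.
Assume x_k = k^2 + k − 2.
Then x_{k+1} = x_k + (2k + 2) = (k^2 + k − 2) + (2k + 2) = k^2 + 3k,
and (k+1)^2 + (k+1) − 2 = k^2 + 3k.
Hence x_n = n^2 + n − 2 for every n ≥ 0, by induction.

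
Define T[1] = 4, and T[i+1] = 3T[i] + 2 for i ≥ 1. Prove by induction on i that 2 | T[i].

Base case: T[1] = 4 = 2·2, so 2 | T[1].
Assume 2 | T[j], so T[j] = 2t for some integer t.
Then T[j+1] = 3T[j] + 2 = 3·(2t) + 2 = 2(3t + 1), so 2 | T[j+1].
Hence 2 | T[i] for every i ≥ 1, by induction.

2 | T[i]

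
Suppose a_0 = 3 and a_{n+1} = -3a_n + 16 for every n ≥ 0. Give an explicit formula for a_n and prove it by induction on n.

Claim: a_n = -(-3)^n + 4.

Base case: a_0 = 3, and -(-3)^0 + 4 = -1 + 4 = 3.
Assume a_k = -(-3)^k + 4 for some k ≥ 0.
Then a_{k+1} = -3a_k + 16 = -3·(-(-3)^k + 4) + 16 = 3·(-3)^k − 12 + 16 = -(-3)^{k+1} + 4.
So the formula holds for k+1, and by induction a_n = -(-3)^n + 4 for all n ≥ 0.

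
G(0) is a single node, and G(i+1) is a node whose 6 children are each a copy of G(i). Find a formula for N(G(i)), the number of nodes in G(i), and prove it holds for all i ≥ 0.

Claim: N(G(i)) = (6^{i+1} − 1)/5.

Base case: N(G(0)) = 1, and (6^{0+1} − 1)/5 = 1.
Assume N(G(m)) = (6^{m+1} − 1)/5.
Then N(G(m+1)) = 1 + 6N(G(m)) = 1 + 6·(6^{m+1} − 1)/5 = 1 + (6^{m+2} − 6)/5 = (5 + 6^{m+2} − 6)/5 = (6^{m+2} − 1)/5.
This completes the inductive step, so N(G(i)) = (6^{i+1} − 1)/5 for all i ≥ 0.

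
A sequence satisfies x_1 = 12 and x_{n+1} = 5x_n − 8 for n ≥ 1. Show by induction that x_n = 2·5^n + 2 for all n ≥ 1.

Base case: x_1 = 12, and 2·5^1 + 2 = 10 + 2 = 12.
Assume x_j = 2·5^j + 2 for some j ≥ 1.
Then x_{j+1} = 5x_j − 8 = 5·(2·5^j + 2) − 8 = 10·5^j + 10 − 8 = 2·5^{j+1} + 2.
This completes the inductive step, so x_n = 2·5^n + 2 for all n ≥ 1.

x_n = 2·5^n + 2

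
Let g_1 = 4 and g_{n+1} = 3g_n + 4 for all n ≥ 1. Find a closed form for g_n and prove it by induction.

Claim: g_n = 2·3^n − 2.

Base case: g_1 = 4, and 2·3^1 − 2 = 6 − 2 = 4.
Assume g_m = 2·3^m − 2 for some m ≥ 1.
Then g_{m+1} = 3g_m + 4 = 3·(2·3^m − 2) + 4 = 6·3^m − 6 + 4 = 2·3^{m+1} − 2.
By induction, g_n = 2·3^n − 2 for all n ≥ 1.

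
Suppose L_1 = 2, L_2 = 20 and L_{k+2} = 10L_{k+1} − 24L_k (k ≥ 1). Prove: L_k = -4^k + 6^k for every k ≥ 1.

Base cases: L_1 = 2 and -4^1 + 6^1 = 2; L_2 = 20 and -4^2 + 6^2 = 20.
Assume L_j = -4^j + 6^j for all 1 ≤ j ≤ m, where m ≥ 2.
Then L_{m+1} = 10L_m − 24L_{m−1} = 10·(-4^m + 6^m) − 24·(-4^{m−1} + 6^{m−1}) = -(10·4 − 24)4^{m−1} + (10·6 − 24)6^{m−1} = -16·4^{m−1} + 36·6^{m−1} = -4^{m+1} + 6^{m+1}.
By strong induction, L_k = -4^k + 6^k for all k ≥ 1.

L_k = -4^k + 6^k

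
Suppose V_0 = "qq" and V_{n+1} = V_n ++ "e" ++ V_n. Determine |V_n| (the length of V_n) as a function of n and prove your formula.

Claim: |V_n| = 3·2^n − 1.

Base case: |V_0| = 2, and 3·2^0 − 1 = 2.
Assume |V_r| = 3·2^r − 1.
Then |V_{r+1}| = |V_r| + 1 + |V_r| = 2|V_r| + 1 = 2(3·2^r − 1) + 1 = 3·2^{r+1} − 2 + 1 = 3·2^{r+1} − 1.
By induction, |V_n| = 3·2^n − 1 for all n ≥ 0.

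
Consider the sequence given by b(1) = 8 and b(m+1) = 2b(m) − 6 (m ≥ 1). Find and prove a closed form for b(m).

Claim: b(m) = 2^m + 6.

Base case: b(1) = 8, and 2^1 + 6 = 2 + 6 = 8.
Assume b(j) = 2^j + 6 for some j ≥ 1.
Then b(j+1) = 2b(j) − 6 = 2·(2^j + 6) − 6 = 2^{j+1} + 12 − 6 = 2^{j+1} + 6.
By induction, b(m) = 2^m + 6 for all m ≥ 1.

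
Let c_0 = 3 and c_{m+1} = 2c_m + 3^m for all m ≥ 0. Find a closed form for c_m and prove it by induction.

Claim: c_m = 2·2^m + 3^m.

Base case: c_0 = 3, and 2·2^0 + 3^0 = 2 + 1 = 3.
Assume c_j = 2·2^j + 3^j for some j ≥ 0.
Then c_{j+1} = 2c_j + 3^j = 2·(2·2^j + 3^j) + 3^j = 2·2^{j+1} + 2·3^j + 3^j = 2·2^{j+1} + 3·3^j = 2·2^{j+1} + 3^{j+1}.
This completes the inductive step, so c_m = 2·2^m + 3^m for all m ≥ 0.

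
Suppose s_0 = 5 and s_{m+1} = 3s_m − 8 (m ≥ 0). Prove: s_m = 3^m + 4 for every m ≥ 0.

Base case: s_0 = 5, and 3^0 + 4 = 1 + 4 = 5.
Assume s_k = 3^k + 4 for some k ≥ 0.
Then s_{k+1} = 3s_k − 8 = 3·(3^k + 4) − 8 = 3^{k+1} + 12 − 8 = 3^{k+1} + 4.
So the formula holds for k+1, and by induction s_m = 3^m + 4 for all m ≥ 0.

s_m = 3^m + 4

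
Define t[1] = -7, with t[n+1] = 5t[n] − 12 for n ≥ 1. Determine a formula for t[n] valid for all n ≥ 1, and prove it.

Claim: t[n] = -2·5^n + 3.

Base case: t[1] = -7, and -2·5^1 + 3 = -10 + 3 = -7.
Assume t[k] = -2·5^k + 3 for some k ≥ 1.
Then t[k+1] = 5t[k] − 12 = 5·(-2·5^k + 3) − 12 = -10·5^k + 15 − 12 = -2·5^{k+1} + 3.
By induction, t[n] = -2·5^n + 3 for all n ≥ 1.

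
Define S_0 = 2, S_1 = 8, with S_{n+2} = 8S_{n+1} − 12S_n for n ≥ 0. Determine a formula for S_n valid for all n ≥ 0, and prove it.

Claim: S_n = 2^n + 6^n.

Base cases: S_0 = 2 and 2^0 + 6^0 = 2; S_1 = 8 and 2^1 + 6^1 = 8.
Assume S_j = 2^j + 6^j for all 0 ≤ j ≤ r, where r ≥ 1.
Then S_{r+1} = 8S_r − 12S_{r−1} = 8·(2^r + 6^r) − 12·(2^{r−1} + 6^{r−1}) = (8·2 − 12)2^{r−1} + (8·6 − 12)6^{r−1} = 4·2^{r−1} + 36·6^{r−1} = 2^{r+1} + 6^{r+1}.
So the formula holds for r+1, and by strong induction S_n = 2^n + 6^n for all n ≥ 0.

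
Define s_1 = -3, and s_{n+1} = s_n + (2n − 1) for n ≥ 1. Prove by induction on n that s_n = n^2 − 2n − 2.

Base case: s_1 = -3, and 1^2 − 2·1 − 2 = -3.
Assume s_r = r^2 − 2r − 2.
Then s_{r+1} = s_r + (2r − 1) = (r^2 − 2r − 2) + (2r − 1) = r^2 − 3,
and (r+1)^2 − 2·(r+1) − 2 = r^2 − 3.
Hence s_n = n^2 − 2n − 2 for every n ≥ 1, by induction.

s_n = n^2 − 2n − 2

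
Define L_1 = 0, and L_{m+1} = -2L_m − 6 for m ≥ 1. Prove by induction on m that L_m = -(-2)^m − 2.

Base case: L_1 = 0, and -(-2)^1 − 2 = 2 − 2 = 0.
Assume L_j = -(-2)^j − 2 for some j ≥ 1.
Then L_{j+1} = -2L_j − 6 = -2·(-(-2)^j − 2) − 6 = 2·(-2)^j + 4 − 6 = -(-2)^{j+1} − 2.
This completes the inductive step, so L_m = -(-2)^m − 2 for all m ≥ 1.

L_m = -(-2)^m − 2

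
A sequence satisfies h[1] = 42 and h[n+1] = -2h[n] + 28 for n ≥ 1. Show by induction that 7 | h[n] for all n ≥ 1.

Base case: h[1] = 42 = 7·6, so 7 | h[1].
Assume 7 | h[j], so h[j] = 7t for some integer t.
Then h[j+1] = -2h[j] + 28 = -2·(7t) + 28 = 7(-2t + 4), so 7 | h[j+1].
So the property holds for j+1, and by induction 7 | h[n] for all n ≥ 1.

7 | h[n]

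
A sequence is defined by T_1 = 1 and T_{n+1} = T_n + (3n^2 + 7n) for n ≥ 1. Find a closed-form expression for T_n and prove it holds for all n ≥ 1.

Claim: T_n = n^3 + 2n^2 − 3n + 1.

Base case: T_1 = 1, and 1^3 + 2·1^2 − 3·1 + 1 = 1.
Assume T_k = k^3 + 2k^2 − 3k + 1.
Then T_{k+1} = T_k + (3k^2 + 7k) = (k^3 + 2k^2 − 3k + 1) + (3k^2 + 7k) = k^3 + 5k^2 + 4k + 1,
and (k+1)^3 + 2·(k+1)^2 − 3·(k+1) + 1 = k^3 + 5k^2 + 4k + 1.
By induction, T_n = n^3 + 2n^2 − 3n + 1 for all n ≥ 1.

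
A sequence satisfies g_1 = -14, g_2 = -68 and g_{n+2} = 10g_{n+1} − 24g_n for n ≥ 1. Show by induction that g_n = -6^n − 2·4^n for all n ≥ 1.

Base cases: g_1 = -14 and -6^1 − 2·4^1 = -14; g_2 = -68 and -6^2 − 2·4^2 = -68.
Assume g_j = -6^j − 2·4^j for all 1 ≤ j ≤ r, where r ≥ 2.
Then g_{r+1} = 10g_r − 24g_{r−1} = 10·(-6^r − 2·4^r) − 24·(-6^{r−1} − 2·4^{r−1}) = -(10·6 − 24)6^{r−1} − 2·(10·4 − 24)4^{r−1} = -36·6^{r−1} − 32·4^{r−1} = -6^{r+1} − 2·4^{r+1}.
Hence g_n = -6^n − 2·4^n for every n ≥ 1, by strong induction.

g_n = -6^n − 2·4^n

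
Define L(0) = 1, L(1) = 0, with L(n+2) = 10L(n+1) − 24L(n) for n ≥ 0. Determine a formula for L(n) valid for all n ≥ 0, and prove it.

Claim: L(n) = 3·4^n − 2·6^n.

Base cases: L(0) = 1 and 3·4^0 − 2·6^0 = 1; L(1) = 0 and 3·4^1 − 2·6^1 = 0.
Assume L(j) = 3·4^j − 2·6^j for all 0 ≤ j ≤ k, where k ≥ 1.
Then L(k+1) = 10L(k) − 24L(k−1) = 10·(3·4^k − 2·6^k) − 24·(3·4^{k−1} − 2·6^{k−1}) = 3·(10·4 − 24)4^{k−1} − 2·(10·6 − 24)6^{k−1} = 48·4^{k−1} − 72·6^{k−1} = 3·4^{k+1} − 2·6^{k+1}.
This completes the inductive step, so L(n) = 3·4^n − 2·6^n for all n ≥ 0.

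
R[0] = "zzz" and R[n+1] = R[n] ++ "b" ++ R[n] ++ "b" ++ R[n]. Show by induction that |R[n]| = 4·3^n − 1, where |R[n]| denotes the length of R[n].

Base case: |R[0]| = 3, and 4·3^0 − 1 = 3.
Assume |R[j]| = 4·3^j − 1.
Then |R[j+1]| = 3|R[j]| + 2 = 3(4·3^j − 1) + 2 = 4·3^{j+1} − 3 + 2 = 4·3^{j+1} − 1.
By induction, |R[n]| = 4·3^n − 1 for all n ≥ 0.

|R[n]| = 4·3^n − 1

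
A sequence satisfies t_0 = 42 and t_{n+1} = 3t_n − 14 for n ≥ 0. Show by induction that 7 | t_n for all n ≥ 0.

Base case: t_0 = 42 = 7·6, so 7 | t_0.
Assume 7 | t_r, so t_r = 7s for some integer s.
Then t_{r+1} = 3t_r − 14 = 3·(7s) − 14 = 7(3s − 2), so 7 | t_{r+1}.
Hence 7 | t_n for every n ≥ 0, by induction.

7 | t_n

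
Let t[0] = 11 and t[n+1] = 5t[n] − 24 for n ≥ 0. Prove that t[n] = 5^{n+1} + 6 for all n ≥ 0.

Base case: t[0] = 11, and 5^{0+1} + 6 = 5 + 6 = 11.
Assume t[j] = 5^{j+1} + 6 for some j ≥ 0.
Then t[j+1] = 5t[j] − 24 = 5·(5^{j+1} + 6) − 24 = 5^{j+2} + 30 − 24 = 5^{j+2} + 6.
This completes the inductive step, so t[n] = 5^{n+1} + 6 for all n ≥ 0.

t[n] = 5^{n+1} + 6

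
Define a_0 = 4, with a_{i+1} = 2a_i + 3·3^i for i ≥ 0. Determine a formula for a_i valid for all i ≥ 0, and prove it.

Claim: a_i = 2^i + 3·3^i.

Base case: a_0 = 4, and 2^0 + 3·3^0 = 1 + 3 = 4.
Assume a_r = 2^r + 3·3^r for some r ≥ 0.
Then a_{r+1} = 2a_r + 3·3^r = 2·(2^r + 3·3^r) + 3·3^r = 2^{r+1} + 6·3^r + 3·3^r = 2^{r+1} + 9·3^r = 2^{r+1} + 3·3^{r+1}.
By induction, a_i = 2^i + 3·3^i for all i ≥ 0.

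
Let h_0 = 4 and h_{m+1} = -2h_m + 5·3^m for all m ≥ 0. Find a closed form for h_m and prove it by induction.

Claim: h_m = 3·(-2)^m + 3^m.

Base case: h_0 = 4, and 3·(-2)^0 + 3^0 = 3 + 1 = 4.
Assume h_k = 3·(-2)^k + 3^k for some k ≥ 0.
Then h_{k+1} = -2h_k + 5·3^k = -2·(3·(-2)^k + 3^k) + 5·3^k = 3·(-2)^{k+1} − 2·3^k + 5·3^k = 3·(-2)^{k+1} + 3·3^k = 3·(-2)^{k+1} + 3^{k+1}.
This completes the inductive step, so h_m = 3·(-2)^m + 3^m for all m ≥ 0.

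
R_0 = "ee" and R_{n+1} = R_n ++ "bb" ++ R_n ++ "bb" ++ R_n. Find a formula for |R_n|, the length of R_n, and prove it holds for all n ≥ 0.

Claim: |R_n| = 4·3^n − 2.

Base case: |R_0| = 2, and 4·3^0 − 2 = 2.
Assume |R_r| = 4·3^r − 2.
Then |R_{r+1}| = 3|R_r| + 4 = 3(4·3^r − 2) + 4 = 4·3^{r+1} − 6 + 4 = 4·3^{r+1} − 2.
So the formula holds for r+1, and by induction |R_n| = 4·3^n − 2 for all n ≥ 0.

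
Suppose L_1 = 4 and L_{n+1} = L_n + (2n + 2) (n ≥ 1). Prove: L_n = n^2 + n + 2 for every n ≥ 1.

Base case: L_1 = 4, and 1^2 + 1 + 2 = 4.
Assume L_m = m^2 + m + 2.
Then L_{m+1} = L_m + (2m + 2) = (m^2 + m + 2) + (2m + 2) = m^2 + 3m + 4,
and (m+1)^2 + (m+1) + 2 = m^2 + 3m + 4.
Hence L_n = n^2 + n + 2 for every n ≥ 1, by induction.

L_n = n^2 + n + 2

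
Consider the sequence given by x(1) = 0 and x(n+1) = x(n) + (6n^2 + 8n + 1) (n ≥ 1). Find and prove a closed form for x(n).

Claim: x(n) = 2n^3 + n^2 − 2n − 1.

Base case: x(1) = 0, and 2·1^3 + 1^2 − 2·1 − 1 = 0.
Assume x(r) = 2r^3 + r^2 − 2r − 1.
Then x(r+1) = x(r) + (6r^2 + 8r + 1) = (2r^3 + r^2 − 2r − 1) + (6r^2 + 8r + 1) = 2r^3 + 7r^2 + 6r,
and 2·(r+1)^3 + (r+1)^2 − 2·(r+1) − 1 = 2r^3 + 7r^2 + 6r.
Hence x(n) = 2n^3 + n^2 − 2n − 1 for every n ≥ 1, by induction.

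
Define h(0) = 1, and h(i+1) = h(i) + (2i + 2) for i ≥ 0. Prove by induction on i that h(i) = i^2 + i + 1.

Base case: h(0) = 1, and 0^2 + 0 + 1 = 1.
Assume h(j) = j^2 + j + 1.
Then h(j+1) = h(j) + (2j + 2) = (j^2 + j + 1) + (2j + 2) = j^2 + 3j + 3,
and (j+1)^2 + (j+1) + 1 = j^2 + 3j + 3.
Hence h(i) = i^2 + i + 1 for every i ≥ 0, by induction.

h(i) = i^2 + i + 1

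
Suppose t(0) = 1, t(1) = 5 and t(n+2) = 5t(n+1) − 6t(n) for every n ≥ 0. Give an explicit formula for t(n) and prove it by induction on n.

Claim: t(n) = 3·3^n − 2·2^n.

Base cases: t(0) = 1 and 3·3^0 − 2·2^0 = 1; t(1) = 5 and 3·3^1 − 2·2^1 = 5.
Assume t(j) = 3·3^j − 2·2^j for all 0 ≤ j ≤ m, where m ≥ 1.
Then t(m+1) = 5t(m) − 6t(m−1) = 5·(3·3^m − 2·2^m) − 6·(3·3^{m−1} − 2·2^{m−1}) = 3·(5·3 − 6)3^{m−1} − 2·(5·2 − 6)2^{m−1} = 27·3^{m−1} − 8·2^{m−1} = 3·3^{m+1} − 2·2^{m+1}.
By strong induction, t(n) = 3·3^n − 2·2^n for all n ≥ 0.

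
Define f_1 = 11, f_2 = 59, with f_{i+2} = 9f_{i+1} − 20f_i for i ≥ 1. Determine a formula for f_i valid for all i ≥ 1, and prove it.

Claim: f_i = 3·5^i − 4^i.

Base cases: f_1 = 11 and 3·5^1 − 4^1 = 11; f_2 = 59 and 3·5^2 − 4^2 = 59.
Assume f_j = 3·5^j − 4^j for all 1 ≤ j ≤ k, where k ≥ 2.
Then f_{k+1} = 9f_k − 20f_{k−1} = 9·(3·5^k − 4^k) − 20·(3·5^{k−1} − 4^{k−1}) = 3·(9·5 − 20)5^{k−1} − (9·4 − 20)4^{k−1} = 75·5^{k−1} − 16·4^{k−1} = 3·5^{k+1} − 4^{k+1}.
Hence f_i = 3·5^i − 4^i for every i ≥ 1, by strong induction.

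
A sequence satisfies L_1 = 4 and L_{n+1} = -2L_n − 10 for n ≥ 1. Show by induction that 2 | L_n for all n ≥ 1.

Base case: L_1 = 4 = 2·2, so 2 | L_1.
Assume 2 | L_r, so L_r = 2t for some integer t.
Then L_{r+1} = -2L_r − 10 = -2·(2t) − 10 = 2(-2t − 5), so 2 | L_{r+1}.
Hence 2 | L_n for every n ≥ 1, by induction.

2 | L_n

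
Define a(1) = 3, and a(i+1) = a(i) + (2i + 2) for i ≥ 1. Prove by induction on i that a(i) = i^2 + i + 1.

Base case: a(1) = 3, and 1^2 + 1 + 1 = 3.
Assume a(k) = k^2 + k + 1.
Then a(k+1) = a(k) + (2k + 2) = (k^2 + k + 1) + (2k + 2) = k^2 + 3k + 3,
and (k+1)^2 + (k+1) + 1 = k^2 + 3k + 3.
This completes the inductive step, so a(i) = i^2 + i + 1 for all i ≥ 1.

a(i) = i^2 + i + 1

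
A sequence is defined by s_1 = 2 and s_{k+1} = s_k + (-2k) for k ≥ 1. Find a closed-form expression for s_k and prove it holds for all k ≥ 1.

Claim: s_k = -k^2 + k + 2.

Base case: s_1 = 2, and -1^2 + 1 + 2 = 2.
Assume s_r = -r^2 + r + 2.
Then s_{r+1} = s_r + (-2r) = (-r^2 + r + 2) + (-2r) = -r^2 − r + 2,
and -(r+1)^2 + (r+1) + 2 = -r^2 − r + 2.
By induction, s_k = -k^2 + k + 2 for all k ≥ 1.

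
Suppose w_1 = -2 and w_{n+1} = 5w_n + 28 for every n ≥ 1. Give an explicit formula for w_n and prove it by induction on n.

Claim: w_n = 5^n − 7.

Base case: w_1 = -2, and 5^1 − 7 = 5 − 7 = -2.
Assume w_r = 5^r − 7 for some r ≥ 1.
Then w_{r+1} = 5w_r + 28 = 5·(5^r − 7) + 28 = 5^{r+1} − 35 + 28 = 5^{r+1} − 7.
Hence w_n = 5^n − 7 for every n ≥ 1, by induction.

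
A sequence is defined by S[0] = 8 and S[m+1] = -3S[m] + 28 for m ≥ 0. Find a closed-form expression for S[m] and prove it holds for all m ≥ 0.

Claim: S[m] = (-3)^m + 7.

Base case: S[0] = 8, and (-3)^0 + 7 = 1 + 7 = 8.
Assume S[j] = (-3)^j + 7 for some j ≥ 0.
Then S[j+1] = -3S[j] + 28 = -3·((-3)^j + 7) + 28 = -3·(-3)^j − 21 + 28 = (-3)^{j+1} + 7.
By induction, S[m] = (-3)^m + 7 for all m ≥ 0.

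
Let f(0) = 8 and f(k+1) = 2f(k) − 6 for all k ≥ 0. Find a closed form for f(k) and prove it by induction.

Claim: f(k) = 2^{k+1} + 6.

Base case: f(0) = 8, and 2^{0+1} + 6 = 2 + 6 = 8.
Assume f(m) = 2^{m+1} + 6 for some m ≥ 0.
Then f(m+1) = 2f(m) − 6 = 2·(2^{m+1} + 6) − 6 = 2^{m+2} + 12 − 6 = 2^{m+2} + 6.
So the formula holds for m+1, and by induction f(k) = 2^{k+1} + 6 for all k ≥ 0.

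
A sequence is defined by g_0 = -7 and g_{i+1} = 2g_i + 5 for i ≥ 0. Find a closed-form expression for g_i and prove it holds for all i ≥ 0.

Claim: g_i = -2^{i+1} − 5.

Base case: g_0 = -7, and -2^{0+1} − 5 = -2 − 5 = -7.
Assume g_m = -2^{m+1} − 5 for some m ≥ 0.
Then g_{m+1} = 2g_m + 5 = 2·(-2^{m+1} − 5) + 5 = -2^{m+2} − 10 + 5 = -2^{m+2} − 5.
Hence g_i = -2^{i+1} − 5 for every i ≥ 0, by induction.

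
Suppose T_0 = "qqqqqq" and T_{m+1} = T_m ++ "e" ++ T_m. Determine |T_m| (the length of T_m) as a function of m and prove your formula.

Claim: |T_m| = 7·2^m − 1.

Base case: |T_0| = 6, and 7·2^0 − 1 = 6.
Assume |T_k| = 7·2^k − 1.
Then |T_{k+1}| = |T_k| + 1 + |T_k| = 2|T_k| + 1 = 2(7·2^k − 1) + 1 = 7·2^{k+1} − 2 + 1 = 7·2^{k+1} − 1.
So the formula holds for k+1, and by induction |T_m| = 7·2^m − 1 for all m ≥ 0.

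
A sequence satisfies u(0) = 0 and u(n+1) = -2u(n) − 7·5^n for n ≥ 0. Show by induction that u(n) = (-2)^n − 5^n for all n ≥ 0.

Base case: u(0) = 0, and (-2)^0 − 5^0 = 1 − 1 = 0.
Assume u(m) = (-2)^m − 5^m for some m ≥ 0.
Then u(m+1) = -2u(m) − 7·5^m = -2·((-2)^m − 5^m) − 7·5^m = (-2)^{m+1} + 2·5^m − 7·5^m = (-2)^{m+1} − 5·5^m = (-2)^{m+1} − 5^{m+1}.
This completes the inductive step, so u(n) = (-2)^n − 5^n for all n ≥ 0.

u(n) = (-2)^n − 5^n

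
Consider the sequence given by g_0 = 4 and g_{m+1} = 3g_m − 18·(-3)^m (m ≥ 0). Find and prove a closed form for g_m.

Claim: g_m = 3^m + 3·(-3)^m.

Base case: g_0 = 4, and 3^0 + 3·(-3)^0 = 1 + 3 = 4.
Assume g_r = 3^r + 3·(-3)^r for some r ≥ 0.
Then g_{r+1} = 3g_r − 18·(-3)^r = 3·(3^r + 3·(-3)^r) − 18·(-3)^r = 3^{r+1} + 9·(-3)^r − 18·(-3)^r = 3^{r+1} − 9·(-3)^r = 3^{r+1} + 3·(-3)^{r+1}.
This completes the inductive step, so g_m = 3^m + 3·(-3)^m for all m ≥ 0.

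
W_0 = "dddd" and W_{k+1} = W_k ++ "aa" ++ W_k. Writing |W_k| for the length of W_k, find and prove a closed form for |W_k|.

Claim: |W_k| = 6·2^k − 2.

Base case: |W_0| = 4, and 6·2^0 − 2 = 4.
Assume |W_j| = 6·2^j − 2.
Then |W_{j+1}| = |W_j| + 2 + |W_j| = 2|W_j| + 2 = 2(6·2^j − 2) + 2 = 6·2^{j+1} − 4 + 2 = 6·2^{j+1} − 2.
Hence |W_k| = 6·2^k − 2 for every k ≥ 0, by induction.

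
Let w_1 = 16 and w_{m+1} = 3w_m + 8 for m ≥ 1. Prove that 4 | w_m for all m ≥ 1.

Base case: w_1 = 16 = 4·4, so 4 | w_1.
Assume 4 | w_k, so w_k = 4t for some integer t.
Then w_{k+1} = 3w_k + 8 = 3·(4t) + 8 = 4(3t + 2), so 4 | w_{k+1}.
This completes the inductive step, so 4 | w_m for all m ≥ 1.

4 | w_m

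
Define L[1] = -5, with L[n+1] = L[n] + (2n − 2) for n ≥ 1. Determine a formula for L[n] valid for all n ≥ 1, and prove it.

Claim: L[n] = n^2 − 3n − 3.

Base case: L[1] = -5, and 1^2 − 3·1 − 3 = -5.
Assume L[j] = j^2 − 3j − 3.
Then L[j+1] = L[j] + (2j − 2) = (j^2 − 3j − 3) + (2j − 2) = j^2 − j − 5,
and (j+1)^2 − 3·(j+1) − 3 = j^2 − j − 5.
This completes the inductive step, so L[n] = n^2 − 3n − 3 for all n ≥ 1.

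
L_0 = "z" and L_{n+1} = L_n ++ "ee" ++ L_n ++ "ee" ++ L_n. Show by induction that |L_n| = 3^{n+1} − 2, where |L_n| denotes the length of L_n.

Base case: |L_0| = 1, and 3^{0+1} − 2 = 1.
Assume |L_r| = 3^{r+1} − 2.
Then |L_{r+1}| = 3|L_r| + 4 = 3(3^{r+1} − 2) + 4 = 3^{r+2} − 6 + 4 = 3^{r+2} − 2.
Hence |L_n| = 3^{n+1} − 2 for every n ≥ 0, by induction.

|L_n| = 3^{n+1} − 2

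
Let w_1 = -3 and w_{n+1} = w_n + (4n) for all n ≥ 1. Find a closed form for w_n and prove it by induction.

Claim: w_n = 2n^2 − 2n − 3.

Base case: w_1 = -3, and 2·1^2 − 2·1 − 3 = -3.
Assume w_m = 2m^2 − 2m − 3.
Then w_{m+1} = w_m + (4m) = (2m^2 − 2m − 3) + (4m) = 2m^2 + 2m − 3,
and 2·(m+1)^2 − 2·(m+1) − 3 = 2m^2 + 2m − 3.
Hence w_n = 2n^2 − 2n − 3 for every n ≥ 1, by induction.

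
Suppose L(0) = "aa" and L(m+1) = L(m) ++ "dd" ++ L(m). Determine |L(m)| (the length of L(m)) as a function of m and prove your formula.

Claim: |L(m)| = 2^{m+2} − 2.

Base case: |L(0)| = 2, and 2^{0+2} − 2 = 2.
Assume |L(r)| = 2^{r+2} − 2.
Then |L(r+1)| = |L(r)| + 2 + |L(r)| = 2|L(r)| + 2 = 2(2^{r+2} − 2) + 2 = 2^{r+3} − 4 + 2 = 2^{r+3} − 2.
This completes the inductive step, so |L(m)| = 2^{m+2} − 2 for all m ≥ 0.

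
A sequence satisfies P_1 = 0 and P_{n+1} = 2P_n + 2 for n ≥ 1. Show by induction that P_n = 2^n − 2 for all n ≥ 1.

Base case: P_1 = 0, and 2^1 − 2 = 2 − 2 = 0.
Assume P_j = 2^j − 2 for some j ≥ 1.
Then P_{j+1} = 2P_j + 2 = 2·(2^j − 2) + 2 = 2^{j+1} − 4 + 2 = 2^{j+1} − 2.
By induction, P_n = 2^n − 2 for all n ≥ 1.

P_n = 2^n − 2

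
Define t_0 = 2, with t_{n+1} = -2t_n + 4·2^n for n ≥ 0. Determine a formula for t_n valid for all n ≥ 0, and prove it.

Claim: t_n = (-2)^n + 2^n.

Base case: t_0 = 2, and (-2)^0 + 2^0 = 1 + 1 = 2.
Assume t_m = (-2)^m + 2^m for some m ≥ 0.
Then t_{m+1} = -2t_m + 4·2^m = -2·((-2)^m + 2^m) + 4·2^m = (-2)^{m+1} − 2·2^m + 4·2^m = (-2)^{m+1} + 2·2^m = (-2)^{m+1} + 2^{m+1}.
So the formula holds for m+1, and by induction t_n = (-2)^n + 2^n for all n ≥ 0.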